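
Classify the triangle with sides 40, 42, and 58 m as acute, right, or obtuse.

Compare the square of the longest side to the sum of squares of the other two: 40² + 42² = 3364 = 58².

right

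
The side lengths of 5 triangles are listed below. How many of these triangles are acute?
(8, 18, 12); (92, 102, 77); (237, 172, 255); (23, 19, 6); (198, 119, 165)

(8,18,12): 8²+12² = 208 < 324 = 18² → obtuse
(92,102,77): 77²+92² = 14393 > 10404 = 102² → acute
(237,172,255): 172²+237² = 85753 > 65025 = 255² → acute
(23,19,6): 6²+19² = 397 < 529 = 23² → obtuse
(198,119,165): 119²+165² = 41386 > 39204 = 198² → acute
3 of the 5 are acute.

3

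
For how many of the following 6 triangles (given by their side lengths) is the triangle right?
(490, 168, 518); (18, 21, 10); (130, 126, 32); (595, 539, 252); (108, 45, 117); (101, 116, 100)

4

(490,168,518): 168²+490² = 268324 = 518² → right
(18,21,10): 10²+18² = 424 < 441 = 21² → obtuse
(130,126,32): 32²+126² = 16900 = 130² → right
(595,539,252): 252²+539² = 354025 = 595² → right
(108,45,117): 45²+108² = 13689 = 117² → right
(101,116,100): 100²+101² = 20201 > 13456 = 116² → acute
4 of the 6 are right.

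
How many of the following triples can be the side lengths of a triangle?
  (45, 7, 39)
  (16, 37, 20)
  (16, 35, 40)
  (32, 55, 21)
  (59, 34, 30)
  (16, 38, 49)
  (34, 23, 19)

5

(7,39,45): 7+39 > 45 → valid
(16,20,37): 16+20 ≤ 37 → not valid
(16,35,40): 16+35 > 40 → valid
(21,32,55): 21+32 ≤ 55 → not valid
(30,34,59): 30+34 > 59 → valid
(16,38,49): 16+38 > 49 → valid
(19,23,34): 19+23 > 34 → valid
5 of the 7 triples form a triangle.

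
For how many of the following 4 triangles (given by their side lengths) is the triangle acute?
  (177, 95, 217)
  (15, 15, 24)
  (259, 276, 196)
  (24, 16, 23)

(177,95,217): 95²+177² = 40354 < 47089 = 217² → obtuse
(15,15,24): 15²+15² = 450 < 576 = 24² → obtuse
(259,276,196): 196²+259² = 105497 > 76176 = 276² → acute
(24,16,23): 16²+23² = 785 > 576 = 24² → acute
2 of the 4 are acute.

2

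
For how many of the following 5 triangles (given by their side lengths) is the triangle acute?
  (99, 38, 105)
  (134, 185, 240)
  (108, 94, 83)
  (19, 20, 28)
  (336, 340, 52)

(99,38,105): 38²+99² = 11245 > 11025 = 105² → acute
(134,185,240): 134²+185² = 52181 < 57600 = 240² → obtuse
(108,94,83): 83²+94² = 15725 > 11664 = 108² → acute
(19,20,28): 19²+20² = 761 < 784 = 28² → obtuse
(336,340,52): 52²+336² = 115600 = 340² → right
2 of the 5 are acute.

2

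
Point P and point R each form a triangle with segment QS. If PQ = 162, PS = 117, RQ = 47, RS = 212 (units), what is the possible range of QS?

165 < QS < 259

From triangle PQS: |162 − 117| < QS < 162 + 117, i.e. 45 < QS < 279.
From triangle RQS: 165 < QS < 259.
Both must hold, so QS lies in the intersection.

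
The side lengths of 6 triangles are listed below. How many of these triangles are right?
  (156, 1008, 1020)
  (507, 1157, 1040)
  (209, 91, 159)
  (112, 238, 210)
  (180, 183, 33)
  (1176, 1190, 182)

(156,1008,1020): 156²+1008² = 1040400 = 1020² → right
(507,1157,1040): 507²+1040² = 1338649 = 1157² → right
(209,91,159): 91²+159² = 33562 < 43681 = 209² → obtuse
(112,238,210): 112²+210² = 56644 = 238² → right
(180,183,33): 33²+180² = 33489 = 183² → right
(1176,1190,182): 182²+1176² = 1416100 = 1190² → right
5 of the 6 are right.

5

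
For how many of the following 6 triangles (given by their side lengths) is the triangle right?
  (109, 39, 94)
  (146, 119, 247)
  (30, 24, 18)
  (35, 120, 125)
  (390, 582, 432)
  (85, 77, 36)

4

(109,39,94): 39²+94² = 10357 < 11881 = 109² → obtuse
(146,119,247): 119²+146² = 35477 < 61009 = 247² → obtuse
(30,24,18): 18²+24² = 900 = 30² → right
(35,120,125): 35²+120² = 15625 = 125² → right
(390,582,432): 390²+432² = 338724 = 582² → right
(85,77,36): 36²+77² = 7225 = 85² → right
4 of the 6 are right.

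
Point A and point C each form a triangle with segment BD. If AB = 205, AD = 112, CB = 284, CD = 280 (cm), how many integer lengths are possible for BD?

From triangle ABD: 93 < BD < 317.
From triangle CBD: 4 < BD < 564.
Intersection: 93 < BD < 317, so integers 94 through 316: 223 values.

223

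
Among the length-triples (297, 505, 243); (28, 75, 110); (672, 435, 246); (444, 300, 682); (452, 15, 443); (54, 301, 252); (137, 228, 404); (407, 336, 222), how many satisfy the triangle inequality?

6

(243,297,505): 243+297 > 505 → valid
(28,75,110): 28+75 ≤ 110 → not valid
(246,435,672): 246+435 > 672 → valid
(300,444,682): 300+444 > 682 → valid
(15,443,452): 15+443 > 452 → valid
(54,252,301): 54+252 > 301 → valid
(137,228,404): 137+228 ≤ 404 → not valid
(222,336,407): 222+336 > 407 → valid
6 of the 8 triples form a triangle.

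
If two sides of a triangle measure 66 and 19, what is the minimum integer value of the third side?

48

The third side must be strictly greater than |66 − 19| = 47.
The smallest integer above 47 is 48.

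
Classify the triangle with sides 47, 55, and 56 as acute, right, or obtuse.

Compare the square of the longest side to the sum of squares of the other two: 47² + 55² = 5234 > 3136 = 56².

acute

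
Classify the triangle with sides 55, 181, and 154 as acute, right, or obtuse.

Compare the square of the longest side to the sum of squares of the other two: 55² + 154² = 26741 < 32761 = 181².

obtuse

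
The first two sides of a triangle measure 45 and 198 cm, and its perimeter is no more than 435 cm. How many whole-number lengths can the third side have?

39

Triangle inequality: 153 < x < 243. Perimeter ≤ 435 gives x ≤ 435 − 45 − 198 = 192.
So 153 < x ≤ 192; integers 154 through 192: 39 values.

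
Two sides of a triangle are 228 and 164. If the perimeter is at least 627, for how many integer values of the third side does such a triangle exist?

Triangle inequality: 64 < x < 392. Perimeter ≥ 627 gives x ≥ 627 − 228 − 164 = 235.
So 235 ≤ x < 392; integers 235 through 391: 157 values.

157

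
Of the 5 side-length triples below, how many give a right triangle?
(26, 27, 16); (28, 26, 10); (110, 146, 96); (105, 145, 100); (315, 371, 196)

3

(26,27,16): 16²+26² = 932 > 729 = 27² → acute
(28,26,10): 10²+26² = 776 < 784 = 28² → obtuse
(110,146,96): 96²+110² = 21316 = 146² → right
(105,145,100): 100²+105² = 21025 = 145² → right
(315,371,196): 196²+315² = 137641 = 371² → right
3 of the 5 are right.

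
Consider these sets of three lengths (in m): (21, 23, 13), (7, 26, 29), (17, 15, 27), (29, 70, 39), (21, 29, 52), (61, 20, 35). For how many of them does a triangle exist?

(13,21,23): 13+21 > 23 → valid
(7,26,29): 7+26 > 29 → valid
(15,17,27): 15+17 > 27 → valid
(29,39,70): 29+39 ≤ 70 → not valid
(21,29,52): 21+29 ≤ 52 → not valid
(20,35,61): 20+35 ≤ 61 → not valid
3 of the 6 triples form a triangle.

3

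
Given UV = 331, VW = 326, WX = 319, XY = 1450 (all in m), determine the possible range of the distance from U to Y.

474 ≤ UY ≤ 2426 m

The maximum is all hops collinear in one direction: 331 + 326 + 319 + 1450 = 2426.
The longest hop is 1450; the others sum to 976. Folding the others back against it leaves at least 1450 − 976 = 474.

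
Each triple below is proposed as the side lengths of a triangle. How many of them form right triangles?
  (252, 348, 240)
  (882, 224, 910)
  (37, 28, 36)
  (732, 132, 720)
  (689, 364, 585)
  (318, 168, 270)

5

(252,348,240): 240²+252² = 121104 = 348² → right
(882,224,910): 224²+882² = 828100 = 910² → right
(37,28,36): 28²+36² = 2080 > 1369 = 37² → acute
(732,132,720): 132²+720² = 535824 = 732² → right
(689,364,585): 364²+585² = 474721 = 689² → right
(318,168,270): 168²+270² = 101124 = 318² → right
5 of the 6 are right.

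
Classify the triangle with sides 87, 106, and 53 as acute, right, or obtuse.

obtuse

Compare the square of the longest side to the sum of squares of the other two: 53² + 87² = 10378 < 11236 = 106².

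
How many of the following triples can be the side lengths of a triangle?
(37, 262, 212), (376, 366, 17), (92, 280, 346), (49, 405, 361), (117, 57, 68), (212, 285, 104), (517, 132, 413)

6

(37,212,262): 37+212 ≤ 262 → not valid
(17,366,376): 17+366 > 376 → valid
(92,280,346): 92+280 > 346 → valid
(49,361,405): 49+361 > 405 → valid
(57,68,117): 57+68 > 117 → valid
(104,212,285): 104+212 > 285 → valid
(132,413,517): 132+413 > 517 → valid
6 of the 7 triples form a triangle.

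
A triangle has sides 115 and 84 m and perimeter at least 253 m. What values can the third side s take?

Triangle inequality alone gives 31 < s < 199.
The perimeter condition gives s ≥ 253 − 115 − 84 = 54.
Intersecting the two: 54 ≤ s < 199.

54 ≤ s < 199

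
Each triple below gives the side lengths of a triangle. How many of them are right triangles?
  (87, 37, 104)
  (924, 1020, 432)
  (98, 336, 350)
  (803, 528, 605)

3

(87,37,104): 37²+87² = 8938 < 10816 = 104² → obtuse
(924,1020,432): 432²+924² = 1040400 = 1020² → right
(98,336,350): 98²+336² = 122500 = 350² → right
(803,528,605): 528²+605² = 644809 = 803² → right
3 of the 4 are right.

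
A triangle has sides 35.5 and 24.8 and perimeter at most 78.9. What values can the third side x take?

Triangle inequality alone gives 10.7 < x < 60.3.
The perimeter condition gives x ≤ 78.9 − 35.5 − 24.8 = 18.6.
Intersecting the two: 10.7 < x ≤ 18.6.

10.7 < x ≤ 18.6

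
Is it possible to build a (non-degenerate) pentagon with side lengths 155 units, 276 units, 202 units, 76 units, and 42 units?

Yes

A pentagon exists iff every side is shorter than the sum of the others — equivalently, the longest side is less than the sum of the rest.
Longest side 276 < 475 (sum of the remaining 4), so yes.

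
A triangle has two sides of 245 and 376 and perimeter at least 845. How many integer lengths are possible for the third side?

397

Triangle inequality: 131 < x < 621. Perimeter ≥ 845 gives x ≥ 845 − 245 − 376 = 224.
So 224 ≤ x < 621; integers 224 through 620: 397 values.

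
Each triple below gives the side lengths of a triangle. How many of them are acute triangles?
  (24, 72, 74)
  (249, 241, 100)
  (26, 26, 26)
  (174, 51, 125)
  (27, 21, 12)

3

(24,72,74): 24²+72² = 5760 > 5476 = 74² → acute
(249,241,100): 100²+241² = 68081 > 62001 = 249² → acute
(26,26,26): 26²+26² = 1352 > 676 = 26² → acute
(174,51,125): 51²+125² = 18226 < 30276 = 174² → obtuse
(27,21,12): 12²+21² = 585 < 729 = 27² → obtuse
3 of the 5 are acute.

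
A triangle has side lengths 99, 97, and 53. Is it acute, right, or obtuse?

acute

Compare the square of the longest side to the sum of squares of the other two: 53² + 97² = 12218 > 9801 = 99².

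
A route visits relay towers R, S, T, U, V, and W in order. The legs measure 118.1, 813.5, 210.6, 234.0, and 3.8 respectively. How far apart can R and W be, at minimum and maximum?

The maximum is all hops collinear in one direction: 118.1 + 813.5 + 210.6 + 234.0 + 3.8 = 1380.0.
The longest hop is 813.5; the others sum to 566.5. Folding the others back against it leaves at least 813.5 − 566.5 = 247.0.

247.0 ≤ RW ≤ 1380.0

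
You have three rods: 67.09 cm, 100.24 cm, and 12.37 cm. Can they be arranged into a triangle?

No

The longest side is 100.24, but the other two sum to only 79.46.
79.46 < 100.24, so the triangle inequality fails.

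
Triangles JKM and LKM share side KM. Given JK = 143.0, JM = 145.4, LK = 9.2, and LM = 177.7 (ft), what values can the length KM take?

From triangle JKM: |143.0 − 145.4| < KM < 143.0 + 145.4, i.e. 2.4 < KM < 288.4.
From triangle LKM: 168.5 < KM < 186.9.
Both must hold, so KM lies in the intersection.

168.5 < KM < 186.9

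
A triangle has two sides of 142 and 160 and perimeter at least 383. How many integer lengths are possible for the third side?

221

Triangle inequality: 18 < x < 302. Perimeter ≥ 383 gives x ≥ 383 − 142 − 160 = 81.
So 81 ≤ x < 302; integers 81 through 301: 221 values.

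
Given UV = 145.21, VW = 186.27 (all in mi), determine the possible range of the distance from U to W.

By the triangle inequality, |145.21 − 186.27| ≤ UW ≤ 145.21 + 186.27.

41.06 ≤ UW ≤ 331.48 mi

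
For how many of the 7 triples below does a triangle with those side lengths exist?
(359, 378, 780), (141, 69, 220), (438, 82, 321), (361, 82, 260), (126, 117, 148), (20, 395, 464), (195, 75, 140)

(359,378,780): 359+378 ≤ 780 → not valid
(69,141,220): 69+141 ≤ 220 → not valid
(82,321,438): 82+321 ≤ 438 → not valid
(82,260,361): 82+260 ≤ 361 → not valid
(117,126,148): 117+126 > 148 → valid
(20,395,464): 20+395 ≤ 464 → not valid
(75,140,195): 75+140 > 195 → valid
2 of the 7 triples form a triangle.

2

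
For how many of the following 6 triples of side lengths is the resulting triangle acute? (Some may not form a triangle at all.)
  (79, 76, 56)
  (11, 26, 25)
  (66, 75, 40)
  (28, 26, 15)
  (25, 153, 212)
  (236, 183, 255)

(79,76,56): 56²+76² = 8912 > 6241 = 79² → acute
(11,26,25): 11²+25² = 746 > 676 = 26² → acute
(66,75,40): 40²+66² = 5956 > 5625 = 75² → acute
(28,26,15): 15²+26² = 901 > 784 = 28² → acute
(25,153,212): 25+153 ≤ 212, not a triangle
(236,183,255): 183²+236² = 89185 > 65025 = 255² → acute
5 of the 6 are acute.

5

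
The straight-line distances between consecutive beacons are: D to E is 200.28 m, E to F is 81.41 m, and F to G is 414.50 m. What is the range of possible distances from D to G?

The maximum is all hops collinear in one direction: 200.28 + 81.41 + 414.50 = 696.19.
The longest hop is 414.50; the others sum to 281.69. Folding the others back against it leaves at least 414.50 − 281.69 = 132.81.

132.81 ≤ DG ≤ 696.19 m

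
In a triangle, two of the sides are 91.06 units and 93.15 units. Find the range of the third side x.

By the triangle inequality, x must be less than 91.06 + 93.15 = 184.21 and greater than |91.06 − 93.15| = 2.09.

2.09 < x < 184.21 (units)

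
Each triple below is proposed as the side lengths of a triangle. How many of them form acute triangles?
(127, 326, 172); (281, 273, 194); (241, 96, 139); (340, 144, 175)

(127,326,172): 127+172 ≤ 326, not a triangle
(281,273,194): 194²+273² = 112165 > 78961 = 281² → acute
(241,96,139): 96+139 ≤ 241, not a triangle
(340,144,175): 144+175 ≤ 340, not a triangle
1 of the 4 is acute.

1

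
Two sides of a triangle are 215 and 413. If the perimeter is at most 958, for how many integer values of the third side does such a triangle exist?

132

Triangle inequality: 198 < x < 628. Perimeter ≤ 958 gives x ≤ 958 − 215 − 413 = 330.
So 198 < x ≤ 330; integers 199 through 330: 132 values.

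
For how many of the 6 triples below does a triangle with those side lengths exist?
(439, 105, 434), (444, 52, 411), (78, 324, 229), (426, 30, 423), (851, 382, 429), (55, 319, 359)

(105,434,439): 105+434 > 439 → valid
(52,411,444): 52+411 > 444 → valid
(78,229,324): 78+229 ≤ 324 → not valid
(30,423,426): 30+423 > 426 → valid
(382,429,851): 382+429 ≤ 851 → not valid
(55,319,359): 55+319 > 359 → valid
4 of the 6 triples form a triangle.

4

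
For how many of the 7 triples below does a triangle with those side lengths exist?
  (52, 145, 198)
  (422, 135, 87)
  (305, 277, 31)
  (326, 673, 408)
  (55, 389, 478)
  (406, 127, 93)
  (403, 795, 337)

2

(52,145,198): 52+145 ≤ 198 → not valid
(87,135,422): 87+135 ≤ 422 → not valid
(31,277,305): 31+277 > 305 → valid
(326,408,673): 326+408 > 673 → valid
(55,389,478): 55+389 ≤ 478 → not valid
(93,127,406): 93+127 ≤ 406 → not valid
(337,403,795): 337+403 ≤ 795 → not valid
2 of the 7 triples form a triangle.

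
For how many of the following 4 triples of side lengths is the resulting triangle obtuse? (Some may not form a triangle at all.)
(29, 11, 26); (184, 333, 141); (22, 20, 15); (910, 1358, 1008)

1

(29,11,26): 11²+26² = 797 < 841 = 29² → obtuse
(184,333,141): 141+184 ≤ 333, not a triangle
(22,20,15): 15²+20² = 625 > 484 = 22² → acute
(910,1358,1008): 910²+1008² = 1844164 = 1358² → right
1 of the 4 is obtuse.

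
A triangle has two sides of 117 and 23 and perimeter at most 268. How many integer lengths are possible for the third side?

34

Triangle inequality: 94 < x < 140. Perimeter ≤ 268 gives x ≤ 268 − 117 − 23 = 128.
So 94 < x ≤ 128; integers 95 through 128: 34 values.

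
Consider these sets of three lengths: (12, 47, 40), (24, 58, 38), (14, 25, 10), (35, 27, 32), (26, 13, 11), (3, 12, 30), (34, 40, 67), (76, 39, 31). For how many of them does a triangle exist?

4

(12,40,47): 12+40 > 47 → valid
(24,38,58): 24+38 > 58 → valid
(10,14,25): 10+14 ≤ 25 → not valid
(27,32,35): 27+32 > 35 → valid
(11,13,26): 11+13 ≤ 26 → not valid
(3,12,30): 3+12 ≤ 30 → not valid
(34,40,67): 34+40 > 67 → valid
(31,39,76): 31+39 ≤ 76 → not valid
4 of the 8 triples form a triangle.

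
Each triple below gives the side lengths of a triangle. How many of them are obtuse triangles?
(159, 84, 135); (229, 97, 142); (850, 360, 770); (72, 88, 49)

(159,84,135): 84²+135² = 25281 = 159² → right
(229,97,142): 97²+142² = 29573 < 52441 = 229² → obtuse
(850,360,770): 360²+770² = 722500 = 850² → right
(72,88,49): 49²+72² = 7585 < 7744 = 88² → obtuse
2 of the 4 are obtuse.

2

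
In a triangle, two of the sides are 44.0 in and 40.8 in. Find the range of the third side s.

By the triangle inequality, s must be less than 44.0 + 40.8 = 84.8 and greater than |44.0 − 40.8| = 3.2.

3.2 < s < 84.8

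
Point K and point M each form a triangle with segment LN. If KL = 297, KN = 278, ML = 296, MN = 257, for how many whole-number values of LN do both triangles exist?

From triangle KLN: 19 < LN < 575.
From triangle MLN: 39 < LN < 553.
Intersection: 39 < LN < 553, so integers 40 through 552: 513 values.

513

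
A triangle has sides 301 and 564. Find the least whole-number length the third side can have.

264

The third side must be strictly greater than |301 − 564| = 263.
The smallest integer above 263 is 264.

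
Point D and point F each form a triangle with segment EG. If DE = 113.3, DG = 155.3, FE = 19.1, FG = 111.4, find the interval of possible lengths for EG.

From triangle DEG: |113.3 − 155.3| < EG < 113.3 + 155.3, i.e. 42.0 < EG < 268.6.
From triangle FEG: 92.3 < EG < 130.5.
Both must hold, so EG lies in the intersection.

92.3 < EG < 130.5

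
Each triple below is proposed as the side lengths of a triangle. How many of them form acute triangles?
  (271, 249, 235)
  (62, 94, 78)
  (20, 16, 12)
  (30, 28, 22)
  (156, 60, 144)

3

(271,249,235): 235²+249² = 117226 > 73441 = 271² → acute
(62,94,78): 62²+78² = 9928 > 8836 = 94² → acute
(20,16,12): 12²+16² = 400 = 20² → right
(30,28,22): 22²+28² = 1268 > 900 = 30² → acute
(156,60,144): 60²+144² = 24336 = 156² → right
3 of the 5 are acute.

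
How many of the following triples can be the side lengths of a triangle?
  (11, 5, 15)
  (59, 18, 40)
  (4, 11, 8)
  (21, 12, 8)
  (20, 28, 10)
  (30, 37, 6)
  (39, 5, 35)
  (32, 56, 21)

(5,11,15): 5+11 > 15 → valid
(18,40,59): 18+40 ≤ 59 → not valid
(4,8,11): 4+8 > 11 → valid
(8,12,21): 8+12 ≤ 21 → not valid
(10,20,28): 10+20 > 28 → valid
(6,30,37): 6+30 ≤ 37 → not valid
(5,35,39): 5+35 > 39 → valid
(21,32,56): 21+32 ≤ 56 → not valid
4 of the 8 triples form a triangle.

4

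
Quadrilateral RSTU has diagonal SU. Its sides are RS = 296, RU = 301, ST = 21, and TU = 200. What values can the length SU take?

From triangle RSU: |296 − 301| < SU < 296 + 301, i.e. 5 < SU < 597.
From triangle TSU: 179 < SU < 221.
Both must hold, so SU lies in the intersection.

179 < SU < 221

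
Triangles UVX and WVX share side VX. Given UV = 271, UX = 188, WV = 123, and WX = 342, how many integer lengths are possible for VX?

From triangle UVX: 83 < VX < 459.
From triangle WVX: 219 < VX < 465.
Intersection: 219 < VX < 459, so integers 220 through 458: 239 values.

239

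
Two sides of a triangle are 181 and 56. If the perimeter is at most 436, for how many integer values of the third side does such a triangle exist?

Triangle inequality: 125 < x < 237. Perimeter ≤ 436 gives x ≤ 436 − 181 − 56 = 199.
So 125 < x ≤ 199; integers 126 through 199: 74 values.

74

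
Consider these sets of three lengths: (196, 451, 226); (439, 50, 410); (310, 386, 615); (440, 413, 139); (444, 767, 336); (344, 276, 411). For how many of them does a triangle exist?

(196,226,451): 196+226 ≤ 451 → not valid
(50,410,439): 50+410 > 439 → valid
(310,386,615): 310+386 > 615 → valid
(139,413,440): 139+413 > 440 → valid
(336,444,767): 336+444 > 767 → valid
(276,344,411): 276+344 > 411 → valid
5 of the 6 triples form a triangle.

5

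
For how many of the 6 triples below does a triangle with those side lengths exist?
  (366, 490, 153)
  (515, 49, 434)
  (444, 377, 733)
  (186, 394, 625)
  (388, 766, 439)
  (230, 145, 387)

3

(153,366,490): 153+366 > 490 → valid
(49,434,515): 49+434 ≤ 515 → not valid
(377,444,733): 377+444 > 733 → valid
(186,394,625): 186+394 ≤ 625 → not valid
(388,439,766): 388+439 > 766 → valid
(145,230,387): 145+230 ≤ 387 → not valid
3 of the 6 triples form a triangle.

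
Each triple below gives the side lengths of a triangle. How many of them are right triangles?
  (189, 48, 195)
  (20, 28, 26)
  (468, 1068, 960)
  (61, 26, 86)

(189,48,195): 48²+189² = 38025 = 195² → right
(20,28,26): 20²+26² = 1076 > 784 = 28² → acute
(468,1068,960): 468²+960² = 1140624 = 1068² → right
(61,26,86): 26²+61² = 4397 < 7396 = 86² → obtuse
2 of the 4 are right.

2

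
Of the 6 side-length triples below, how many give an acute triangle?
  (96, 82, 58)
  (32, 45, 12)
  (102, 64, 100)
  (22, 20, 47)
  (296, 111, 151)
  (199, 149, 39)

2

(96,82,58): 58²+82² = 10088 > 9216 = 96² → acute
(32,45,12): 12+32 ≤ 45, not a triangle
(102,64,100): 64²+100² = 14096 > 10404 = 102² → acute
(22,20,47): 20+22 ≤ 47, not a triangle
(296,111,151): 111+151 ≤ 296, not a triangle
(199,149,39): 39+149 ≤ 199, not a triangle
2 of the 6 are acute.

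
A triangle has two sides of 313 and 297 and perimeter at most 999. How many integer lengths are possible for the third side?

373

Triangle inequality: 16 < x < 610. Perimeter ≤ 999 gives x ≤ 999 − 313 − 297 = 389.
So 16 < x ≤ 389; integers 17 through 389: 373 values.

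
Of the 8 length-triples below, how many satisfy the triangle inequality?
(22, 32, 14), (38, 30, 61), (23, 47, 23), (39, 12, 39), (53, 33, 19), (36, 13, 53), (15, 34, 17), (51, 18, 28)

(14,22,32): 14+22 > 32 → valid
(30,38,61): 30+38 > 61 → valid
(23,23,47): 23+23 ≤ 47 → not valid
(12,39,39): 12+39 > 39 → valid
(19,33,53): 19+33 ≤ 53 → not valid
(13,36,53): 13+36 ≤ 53 → not valid
(15,17,34): 15+17 ≤ 34 → not valid
(18,28,51): 18+28 ≤ 51 → not valid
3 of the 8 triples form a triangle.

3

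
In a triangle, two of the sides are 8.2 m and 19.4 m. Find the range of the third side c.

11.2 < c < 27.6

By the triangle inequality, c must be less than 8.2 + 19.4 = 27.6 and greater than |8.2 − 19.4| = 11.2.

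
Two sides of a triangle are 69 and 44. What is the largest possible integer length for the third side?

112

The third side must be strictly less than 69 + 44 = 113.
The largest integer below 113 is 112.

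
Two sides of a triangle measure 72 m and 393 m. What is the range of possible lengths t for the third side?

By the triangle inequality, t must be less than 72 + 393 = 465 and greater than |72 − 393| = 321.

321 < t < 465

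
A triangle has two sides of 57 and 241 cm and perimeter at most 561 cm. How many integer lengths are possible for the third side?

Triangle inequality: 184 < x < 298. Perimeter ≤ 561 gives x ≤ 561 − 57 − 241 = 263.
So 184 < x ≤ 263; integers 185 through 263: 79 values.

79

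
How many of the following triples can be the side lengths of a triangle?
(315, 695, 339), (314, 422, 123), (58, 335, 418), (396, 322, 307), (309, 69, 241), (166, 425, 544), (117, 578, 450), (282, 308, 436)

(315,339,695): 315+339 ≤ 695 → not valid
(123,314,422): 123+314 > 422 → valid
(58,335,418): 58+335 ≤ 418 → not valid
(307,322,396): 307+322 > 396 → valid
(69,241,309): 69+241 > 309 → valid
(166,425,544): 166+425 > 544 → valid
(117,450,578): 117+450 ≤ 578 → not valid
(282,308,436): 282+308 > 436 → valid
5 of the 8 triples form a triangle.

5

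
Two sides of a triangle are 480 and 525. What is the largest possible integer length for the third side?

The third side must be strictly less than 480 + 525 = 1005.
The largest integer below 1005 is 1004.

1004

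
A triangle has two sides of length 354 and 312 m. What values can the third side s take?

By the triangle inequality, s must be less than 354 + 312 = 666 and greater than |354 − 312| = 42.

42 < s < 666 (m)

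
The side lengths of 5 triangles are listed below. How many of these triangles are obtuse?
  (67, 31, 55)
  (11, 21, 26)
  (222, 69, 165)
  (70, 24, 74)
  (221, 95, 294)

(67,31,55): 31²+55² = 3986 < 4489 = 67² → obtuse
(11,21,26): 11²+21² = 562 < 676 = 26² → obtuse
(222,69,165): 69²+165² = 31986 < 49284 = 222² → obtuse
(70,24,74): 24²+70² = 5476 = 74² → right
(221,95,294): 95²+221² = 57866 < 86436 = 294² → obtuse
4 of the 5 are obtuse.

4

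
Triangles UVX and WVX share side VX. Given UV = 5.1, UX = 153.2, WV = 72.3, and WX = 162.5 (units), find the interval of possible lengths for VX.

148.1 < VX < 158.3

From triangle UVX: |5.1 − 153.2| < VX < 5.1 + 153.2, i.e. 148.1 < VX < 158.3.
From triangle WVX: 90.2 < VX < 234.8.
Both must hold, so VX lies in the intersection.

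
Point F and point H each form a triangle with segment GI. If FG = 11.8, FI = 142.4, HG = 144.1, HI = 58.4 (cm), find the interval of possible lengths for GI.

From triangle FGI: |11.8 − 142.4| < GI < 11.8 + 142.4, i.e. 130.6 < GI < 154.2.
From triangle HGI: 85.7 < GI < 202.5.
Both must hold, so GI lies in the intersection.

130.6 < GI < 154.2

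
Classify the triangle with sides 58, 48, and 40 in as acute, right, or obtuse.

Compare the square of the longest side to the sum of squares of the other two: 40² + 48² = 3904 > 3364 = 58².

acute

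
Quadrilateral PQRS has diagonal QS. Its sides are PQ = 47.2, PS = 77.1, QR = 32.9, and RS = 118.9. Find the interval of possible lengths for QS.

86.0 < QS < 124.3

From triangle PQS: |47.2 − 77.1| < QS < 47.2 + 77.1, i.e. 29.9 < QS < 124.3.
From triangle RQS: 86.0 < QS < 151.8.
Both must hold, so QS lies in the intersection.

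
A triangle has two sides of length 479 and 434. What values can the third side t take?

45 < t < 913

By the triangle inequality, t must be less than 479 + 434 = 913 and greater than |479 − 434| = 45.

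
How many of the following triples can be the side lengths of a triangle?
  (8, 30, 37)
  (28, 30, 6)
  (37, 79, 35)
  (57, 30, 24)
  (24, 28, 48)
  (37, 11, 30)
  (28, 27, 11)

(8,30,37): 8+30 > 37 → valid
(6,28,30): 6+28 > 30 → valid
(35,37,79): 35+37 ≤ 79 → not valid
(24,30,57): 24+30 ≤ 57 → not valid
(24,28,48): 24+28 > 48 → valid
(11,30,37): 11+30 > 37 → valid
(11,27,28): 11+27 > 28 → valid
5 of the 7 triples form a triangle.

5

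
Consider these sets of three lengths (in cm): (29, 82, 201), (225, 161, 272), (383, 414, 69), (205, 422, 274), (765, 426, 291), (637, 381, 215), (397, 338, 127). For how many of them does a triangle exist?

4

(29,82,201): 29+82 ≤ 201 → not valid
(161,225,272): 161+225 > 272 → valid
(69,383,414): 69+383 > 414 → valid
(205,274,422): 205+274 > 422 → valid
(291,426,765): 291+426 ≤ 765 → not valid
(215,381,637): 215+381 ≤ 637 → not valid
(127,338,397): 127+338 > 397 → valid
4 of the 7 triples form a triangle.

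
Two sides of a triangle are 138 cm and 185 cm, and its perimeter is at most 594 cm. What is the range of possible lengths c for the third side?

Triangle inequality alone gives 47 < c < 323.
The perimeter condition gives c ≤ 594 − 138 − 185 = 271.
Intersecting the two: 47 < c ≤ 271.

47 < c ≤ 271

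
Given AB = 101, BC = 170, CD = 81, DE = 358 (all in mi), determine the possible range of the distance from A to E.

6 ≤ AE ≤ 710 mi

The maximum is all hops collinear in one direction: 101 + 170 + 81 + 358 = 710.
The longest hop is 358; the others sum to 352. Folding the others back against it leaves at least 358 − 352 = 6.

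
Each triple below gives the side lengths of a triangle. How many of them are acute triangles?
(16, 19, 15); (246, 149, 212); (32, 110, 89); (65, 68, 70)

(16,19,15): 15²+16² = 481 > 361 = 19² → acute
(246,149,212): 149²+212² = 67145 > 60516 = 246² → acute
(32,110,89): 32²+89² = 8945 < 12100 = 110² → obtuse
(65,68,70): 65²+68² = 8849 > 4900 = 70² → acute
3 of the 4 are acute.

3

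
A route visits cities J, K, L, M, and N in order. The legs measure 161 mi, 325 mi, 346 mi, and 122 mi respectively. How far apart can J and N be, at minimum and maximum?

The maximum is all hops collinear in one direction: 161 + 325 + 346 + 122 = 954.
The longest hop is 346; the others sum to 608. Since 346 ≤ 608, the path can fold back on itself completely, so the minimum distance is 0.

0 ≤ JN ≤ 954 mi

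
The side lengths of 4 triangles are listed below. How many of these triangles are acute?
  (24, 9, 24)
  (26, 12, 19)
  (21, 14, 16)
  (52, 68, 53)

(24,9,24): 9²+24² = 657 > 576 = 24² → acute
(26,12,19): 12²+19² = 505 < 676 = 26² → obtuse
(21,14,16): 14²+16² = 452 > 441 = 21² → acute
(52,68,53): 52²+53² = 5513 > 4624 = 68² → acute
3 of the 4 are acute.

3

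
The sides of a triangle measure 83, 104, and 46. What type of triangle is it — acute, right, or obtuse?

Compare the square of the longest side to the sum of squares of the other two: 46² + 83² = 9005 < 10816 = 104².

obtuse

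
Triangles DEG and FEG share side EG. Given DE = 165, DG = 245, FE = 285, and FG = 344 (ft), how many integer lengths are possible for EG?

329

From triangle DEG: 80 < EG < 410.
From triangle FEG: 59 < EG < 629.
Intersection: 80 < EG < 410, so integers 81 through 409: 329 values.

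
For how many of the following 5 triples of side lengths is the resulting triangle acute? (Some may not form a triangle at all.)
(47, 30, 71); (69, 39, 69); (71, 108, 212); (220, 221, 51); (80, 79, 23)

3

(47,30,71): 30²+47² = 3109 < 5041 = 71² → obtuse
(69,39,69): 39²+69² = 6282 > 4761 = 69² → acute
(71,108,212): 71+108 ≤ 212, not a triangle
(220,221,51): 51²+220² = 51001 > 48841 = 221² → acute
(80,79,23): 23²+79² = 6770 > 6400 = 80² → acute
3 of the 5 are acute.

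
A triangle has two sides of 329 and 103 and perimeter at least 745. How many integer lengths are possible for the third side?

119

Triangle inequality: 226 < x < 432. Perimeter ≥ 745 gives x ≥ 745 − 329 − 103 = 313.
So 313 ≤ x < 432; integers 313 through 431: 119 values.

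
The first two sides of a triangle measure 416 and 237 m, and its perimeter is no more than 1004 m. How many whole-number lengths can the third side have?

172

Triangle inequality: 179 < x < 653. Perimeter ≤ 1004 gives x ≤ 1004 − 416 − 237 = 351.
So 179 < x ≤ 351; integers 180 through 351: 172 values.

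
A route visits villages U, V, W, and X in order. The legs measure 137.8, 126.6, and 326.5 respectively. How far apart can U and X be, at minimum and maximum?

The maximum is all hops collinear in one direction: 137.8 + 126.6 + 326.5 = 590.9.
The longest hop is 326.5; the others sum to 264.4. Folding the others back against it leaves at least 326.5 − 264.4 = 62.1.

62.1 ≤ UX ≤ 590.9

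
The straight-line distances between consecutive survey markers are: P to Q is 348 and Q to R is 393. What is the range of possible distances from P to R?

By the triangle inequality, |348 − 393| ≤ PR ≤ 348 + 393.

45 ≤ PR ≤ 741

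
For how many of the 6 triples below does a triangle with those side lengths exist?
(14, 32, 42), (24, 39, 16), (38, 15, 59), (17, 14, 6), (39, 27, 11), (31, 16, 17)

(14,32,42): 14+32 > 42 → valid
(16,24,39): 16+24 > 39 → valid
(15,38,59): 15+38 ≤ 59 → not valid
(6,14,17): 6+14 > 17 → valid
(11,27,39): 11+27 ≤ 39 → not valid
(16,17,31): 16+17 > 31 → valid
4 of the 6 triples form a triangle.

4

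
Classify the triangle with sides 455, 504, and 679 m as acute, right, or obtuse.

right

Compare the square of the longest side to the sum of squares of the other two: 455² + 504² = 461041 = 679².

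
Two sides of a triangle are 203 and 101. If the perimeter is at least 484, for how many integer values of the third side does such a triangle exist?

124

Triangle inequality: 102 < x < 304. Perimeter ≥ 484 gives x ≥ 484 − 203 − 101 = 180.
So 180 ≤ x < 304; integers 180 through 303: 124 values.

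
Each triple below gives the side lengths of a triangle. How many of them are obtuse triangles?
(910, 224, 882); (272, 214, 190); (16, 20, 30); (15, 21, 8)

(910,224,882): 224²+882² = 828100 = 910² → right
(272,214,190): 190²+214² = 81896 > 73984 = 272² → acute
(16,20,30): 16²+20² = 656 < 900 = 30² → obtuse
(15,21,8): 8²+15² = 289 < 441 = 21² → obtuse
2 of the 4 are obtuse.

2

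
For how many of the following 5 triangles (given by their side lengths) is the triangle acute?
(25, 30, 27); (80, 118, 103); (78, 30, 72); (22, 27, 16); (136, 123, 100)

(25,30,27): 25²+27² = 1354 > 900 = 30² → acute
(80,118,103): 80²+103² = 17009 > 13924 = 118² → acute
(78,30,72): 30²+72² = 6084 = 78² → right
(22,27,16): 16²+22² = 740 > 729 = 27² → acute
(136,123,100): 100²+123² = 25129 > 18496 = 136² → acute
4 of the 5 are acute.

4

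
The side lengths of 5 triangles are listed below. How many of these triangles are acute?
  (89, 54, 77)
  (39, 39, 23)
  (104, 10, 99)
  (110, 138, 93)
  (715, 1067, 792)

3

(89,54,77): 54²+77² = 8845 > 7921 = 89² → acute
(39,39,23): 23²+39² = 2050 > 1521 = 39² → acute
(104,10,99): 10²+99² = 9901 < 10816 = 104² → obtuse
(110,138,93): 93²+110² = 20749 > 19044 = 138² → acute
(715,1067,792): 715²+792² = 1138489 = 1067² → right
3 of the 5 are acute.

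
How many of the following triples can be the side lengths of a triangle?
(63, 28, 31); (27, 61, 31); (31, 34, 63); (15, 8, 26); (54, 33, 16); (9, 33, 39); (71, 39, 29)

(28,31,63): 28+31 ≤ 63 → not valid
(27,31,61): 27+31 ≤ 61 → not valid
(31,34,63): 31+34 > 63 → valid
(8,15,26): 8+15 ≤ 26 → not valid
(16,33,54): 16+33 ≤ 54 → not valid
(9,33,39): 9+33 > 39 → valid
(29,39,71): 29+39 ≤ 71 → not valid
2 of the 7 triples form a triangle.

2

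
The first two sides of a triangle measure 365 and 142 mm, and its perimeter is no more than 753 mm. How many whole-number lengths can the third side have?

23

Triangle inequality: 223 < x < 507. Perimeter ≤ 753 gives x ≤ 753 − 365 − 142 = 246.
So 223 < x ≤ 246; integers 224 through 246: 23 values.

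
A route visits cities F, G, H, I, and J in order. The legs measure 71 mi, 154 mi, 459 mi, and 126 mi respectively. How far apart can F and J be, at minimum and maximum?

The maximum is all hops collinear in one direction: 71 + 154 + 459 + 126 = 810.
The longest hop is 459; the others sum to 351. Folding the others back against it leaves at least 459 − 351 = 108.

108 ≤ FJ ≤ 810 mi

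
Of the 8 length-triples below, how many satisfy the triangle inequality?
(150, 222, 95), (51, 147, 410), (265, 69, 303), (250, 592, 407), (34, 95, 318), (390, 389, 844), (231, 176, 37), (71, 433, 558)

(95,150,222): 95+150 > 222 → valid
(51,147,410): 51+147 ≤ 410 → not valid
(69,265,303): 69+265 > 303 → valid
(250,407,592): 250+407 > 592 → valid
(34,95,318): 34+95 ≤ 318 → not valid
(389,390,844): 389+390 ≤ 844 → not valid
(37,176,231): 37+176 ≤ 231 → not valid
(71,433,558): 71+433 ≤ 558 → not valid
3 of the 8 triples form a triangle.

3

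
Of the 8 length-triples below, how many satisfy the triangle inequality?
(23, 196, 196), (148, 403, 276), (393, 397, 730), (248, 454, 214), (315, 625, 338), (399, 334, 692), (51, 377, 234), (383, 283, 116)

7

(23,196,196): 23+196 > 196 → valid
(148,276,403): 148+276 > 403 → valid
(393,397,730): 393+397 > 730 → valid
(214,248,454): 214+248 > 454 → valid
(315,338,625): 315+338 > 625 → valid
(334,399,692): 334+399 > 692 → valid
(51,234,377): 51+234 ≤ 377 → not valid
(116,283,383): 116+283 > 383 → valid
7 of the 8 triples form a triangle.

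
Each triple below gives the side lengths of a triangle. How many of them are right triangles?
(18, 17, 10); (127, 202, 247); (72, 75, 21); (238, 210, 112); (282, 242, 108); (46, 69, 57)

(18,17,10): 10²+17² = 389 > 324 = 18² → acute
(127,202,247): 127²+202² = 56933 < 61009 = 247² → obtuse
(72,75,21): 21²+72² = 5625 = 75² → right
(238,210,112): 112²+210² = 56644 = 238² → right
(282,242,108): 108²+242² = 70228 < 79524 = 282² → obtuse
(46,69,57): 46²+57² = 5365 > 4761 = 69² → acute
2 of the 6 are right.

2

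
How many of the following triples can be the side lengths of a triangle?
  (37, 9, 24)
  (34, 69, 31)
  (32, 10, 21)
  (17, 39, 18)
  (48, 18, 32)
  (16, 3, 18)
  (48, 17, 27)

2

(9,24,37): 9+24 ≤ 37 → not valid
(31,34,69): 31+34 ≤ 69 → not valid
(10,21,32): 10+21 ≤ 32 → not valid
(17,18,39): 17+18 ≤ 39 → not valid
(18,32,48): 18+32 > 48 → valid
(3,16,18): 3+16 > 18 → valid
(17,27,48): 17+27 ≤ 48 → not valid
2 of the 7 triples form a triangle.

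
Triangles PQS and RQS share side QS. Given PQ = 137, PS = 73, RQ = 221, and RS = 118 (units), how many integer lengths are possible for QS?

From triangle PQS: 64 < QS < 210.
From triangle RQS: 103 < QS < 339.
Intersection: 103 < QS < 210, so integers 104 through 209: 106 values.

106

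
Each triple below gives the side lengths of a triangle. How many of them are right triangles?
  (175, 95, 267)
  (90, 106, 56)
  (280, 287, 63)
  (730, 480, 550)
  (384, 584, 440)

4

(175,95,267): 95²+175² = 39650 < 71289 = 267² → obtuse
(90,106,56): 56²+90² = 11236 = 106² → right
(280,287,63): 63²+280² = 82369 = 287² → right
(730,480,550): 480²+550² = 532900 = 730² → right
(384,584,440): 384²+440² = 341056 = 584² → right
4 of the 5 are right.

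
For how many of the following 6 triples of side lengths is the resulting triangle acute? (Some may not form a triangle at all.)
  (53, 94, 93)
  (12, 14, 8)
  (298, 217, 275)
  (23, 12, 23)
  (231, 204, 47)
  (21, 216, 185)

4

(53,94,93): 53²+93² = 11458 > 8836 = 94² → acute
(12,14,8): 8²+12² = 208 > 196 = 14² → acute
(298,217,275): 217²+275² = 122714 > 88804 = 298² → acute
(23,12,23): 12²+23² = 673 > 529 = 23² → acute
(231,204,47): 47²+204² = 43825 < 53361 = 231² → obtuse
(21,216,185): 21+185 ≤ 216, not a triangle
4 of the 6 are acute.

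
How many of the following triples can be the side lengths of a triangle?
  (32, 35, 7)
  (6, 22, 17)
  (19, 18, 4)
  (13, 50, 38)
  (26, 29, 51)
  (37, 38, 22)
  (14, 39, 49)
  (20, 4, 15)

7

(7,32,35): 7+32 > 35 → valid
(6,17,22): 6+17 > 22 → valid
(4,18,19): 4+18 > 19 → valid
(13,38,50): 13+38 > 50 → valid
(26,29,51): 26+29 > 51 → valid
(22,37,38): 22+37 > 38 → valid
(14,39,49): 14+39 > 49 → valid
(4,15,20): 4+15 ≤ 20 → not valid
7 of the 8 triples form a triangle.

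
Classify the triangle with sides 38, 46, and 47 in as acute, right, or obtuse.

acute

Compare the square of the longest side to the sum of squares of the other two: 38² + 46² = 3560 > 2209 = 47².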